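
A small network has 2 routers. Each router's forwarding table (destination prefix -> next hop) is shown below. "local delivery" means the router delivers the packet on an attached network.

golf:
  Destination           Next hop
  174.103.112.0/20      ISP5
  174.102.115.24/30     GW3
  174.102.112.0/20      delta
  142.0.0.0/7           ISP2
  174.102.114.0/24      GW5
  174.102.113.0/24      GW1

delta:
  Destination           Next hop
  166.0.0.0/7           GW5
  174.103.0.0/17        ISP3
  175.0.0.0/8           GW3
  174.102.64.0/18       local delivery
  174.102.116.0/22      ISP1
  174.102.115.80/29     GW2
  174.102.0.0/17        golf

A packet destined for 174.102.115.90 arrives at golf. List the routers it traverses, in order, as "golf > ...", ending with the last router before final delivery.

At golf: longest match for 174.102.115.90 is 174.102.112.0/20 -> delta
At delta: longest match for 174.102.115.90 is 174.102.64.0/18 -> local delivery

golf > delta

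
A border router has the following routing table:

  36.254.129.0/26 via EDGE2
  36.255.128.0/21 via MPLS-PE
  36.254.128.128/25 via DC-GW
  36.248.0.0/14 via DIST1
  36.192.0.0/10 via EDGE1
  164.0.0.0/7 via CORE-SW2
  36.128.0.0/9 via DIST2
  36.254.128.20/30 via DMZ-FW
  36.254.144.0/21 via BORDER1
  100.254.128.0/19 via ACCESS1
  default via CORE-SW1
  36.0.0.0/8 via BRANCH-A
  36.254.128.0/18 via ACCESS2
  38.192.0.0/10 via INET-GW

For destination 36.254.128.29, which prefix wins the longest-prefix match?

Entries matching 36.254.128.29:
  0.0.0.0/0 (default, matches everything)
  36.0.0.0/8 (36.0.0.0 - 36.255.255.255)
  36.128.0.0/9 (36.128.0.0 - 36.255.255.255)
  36.192.0.0/10 (36.192.0.0 - 36.255.255.255)
  36.254.128.0/18 (36.254.128.0 - 36.254.191.255)
Most specific is 36.254.128.0/18.

36.254.128.0/18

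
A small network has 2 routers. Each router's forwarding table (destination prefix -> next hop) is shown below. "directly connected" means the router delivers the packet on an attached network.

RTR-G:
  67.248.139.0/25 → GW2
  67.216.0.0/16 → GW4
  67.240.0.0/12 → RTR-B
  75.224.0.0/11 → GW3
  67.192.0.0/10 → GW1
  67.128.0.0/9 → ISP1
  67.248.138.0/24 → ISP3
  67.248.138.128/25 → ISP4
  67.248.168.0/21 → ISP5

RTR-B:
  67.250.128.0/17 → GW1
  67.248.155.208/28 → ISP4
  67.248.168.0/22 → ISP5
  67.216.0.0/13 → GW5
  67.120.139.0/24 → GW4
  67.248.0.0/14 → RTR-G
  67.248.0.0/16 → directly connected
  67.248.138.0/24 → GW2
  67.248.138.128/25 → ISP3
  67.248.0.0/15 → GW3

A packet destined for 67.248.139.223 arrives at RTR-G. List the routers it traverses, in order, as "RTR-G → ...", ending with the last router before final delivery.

RTR-G → RTR-B

At RTR-G: longest match for 67.248.139.223 is 67.240.0.0/12 -> RTR-B
At RTR-B: longest match for 67.248.139.223 is 67.248.0.0/16 -> directly connected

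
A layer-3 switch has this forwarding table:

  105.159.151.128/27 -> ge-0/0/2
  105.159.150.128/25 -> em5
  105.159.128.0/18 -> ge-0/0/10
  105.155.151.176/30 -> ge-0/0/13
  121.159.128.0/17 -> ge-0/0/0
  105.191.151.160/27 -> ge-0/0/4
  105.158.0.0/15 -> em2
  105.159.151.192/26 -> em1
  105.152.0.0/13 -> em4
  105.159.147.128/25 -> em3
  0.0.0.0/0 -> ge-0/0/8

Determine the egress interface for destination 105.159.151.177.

Routes whose prefix contains 105.159.151.177:
  0.0.0.0/0 (default, matches everything) -> ge-0/0/8
  105.152.0.0/13 (105.152.0.0 - 105.159.255.255) -> em4
  105.158.0.0/15 (105.158.0.0 - 105.159.255.255) -> em2
  105.159.128.0/18 (105.159.128.0 - 105.159.191.255) -> ge-0/0/10
More-specific entries that do NOT match:
  105.155.151.176/30 (105.155.151.176 - 105.155.151.179) does not contain 105.159.151.177
  105.159.151.128/27 (105.159.151.128 - 105.159.151.159) does not contain 105.159.151.177
  105.191.151.160/27 (105.191.151.160 - 105.191.151.191) does not contain 105.159.151.177
  105.159.151.192/26 (105.159.151.192 - 105.159.151.255) does not contain 105.159.151.177
  105.159.150.128/25 (105.159.150.128 - 105.159.150.255) does not contain 105.159.151.177
  105.159.147.128/25 (105.159.147.128 - 105.159.147.255) does not contain 105.159.151.177
Longest matching prefix is /18 -> interface ge-0/0/10.

ge-0/0/10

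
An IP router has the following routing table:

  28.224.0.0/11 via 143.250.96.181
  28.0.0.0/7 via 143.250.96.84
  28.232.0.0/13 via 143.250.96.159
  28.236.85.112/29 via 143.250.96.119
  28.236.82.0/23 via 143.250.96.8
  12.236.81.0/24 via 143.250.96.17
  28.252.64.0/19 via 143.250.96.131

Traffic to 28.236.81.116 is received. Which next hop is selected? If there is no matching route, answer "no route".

143.250.96.159

Routes whose prefix contains 28.236.81.116:
  28.0.0.0/7 (28.0.0.0 - 29.255.255.255) -> 143.250.96.84
  28.224.0.0/11 (28.224.0.0 - 28.255.255.255) -> 143.250.96.181
  28.232.0.0/13 (28.232.0.0 - 28.239.255.255) -> 143.250.96.159
More-specific entries that do NOT match:
  28.236.85.112/29 (28.236.85.112 - 28.236.85.119) does not contain 28.236.81.116
  12.236.81.0/24 (12.236.81.0 - 12.236.81.255) does not contain 28.236.81.116
  28.236.82.0/23 (28.236.82.0 - 28.236.83.255) does not contain 28.236.81.116
  28.252.64.0/19 (28.252.64.0 - 28.252.95.255) does not contain 28.236.81.116
Longest matching prefix is /13 -> next hop 143.250.96.159.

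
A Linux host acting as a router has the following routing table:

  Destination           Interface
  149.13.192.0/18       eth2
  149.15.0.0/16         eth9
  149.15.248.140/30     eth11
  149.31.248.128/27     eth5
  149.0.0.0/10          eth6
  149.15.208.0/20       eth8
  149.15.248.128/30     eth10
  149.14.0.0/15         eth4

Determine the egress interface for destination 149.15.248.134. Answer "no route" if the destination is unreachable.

eth9

Routes whose prefix contains 149.15.248.134:
  149.0.0.0/10 (149.0.0.0 - 149.63.255.255) -> eth6
  149.14.0.0/15 (149.14.0.0 - 149.15.255.255) -> eth4
  149.15.0.0/16 (149.15.0.0 - 149.15.255.255) -> eth9
More-specific entries that do NOT match:
  149.15.248.140/30 (149.15.248.140 - 149.15.248.143) does not contain 149.15.248.134
  149.15.248.128/30 (149.15.248.128 - 149.15.248.131) does not contain 149.15.248.134
  149.31.248.128/27 (149.31.248.128 - 149.31.248.159) does not contain 149.15.248.134
  149.15.208.0/20 (149.15.208.0 - 149.15.223.255) does not contain 149.15.248.134
  149.13.192.0/18 (149.13.192.0 - 149.13.255.255) does not contain 149.15.248.134
Longest matching prefix is /16 -> interface eth9.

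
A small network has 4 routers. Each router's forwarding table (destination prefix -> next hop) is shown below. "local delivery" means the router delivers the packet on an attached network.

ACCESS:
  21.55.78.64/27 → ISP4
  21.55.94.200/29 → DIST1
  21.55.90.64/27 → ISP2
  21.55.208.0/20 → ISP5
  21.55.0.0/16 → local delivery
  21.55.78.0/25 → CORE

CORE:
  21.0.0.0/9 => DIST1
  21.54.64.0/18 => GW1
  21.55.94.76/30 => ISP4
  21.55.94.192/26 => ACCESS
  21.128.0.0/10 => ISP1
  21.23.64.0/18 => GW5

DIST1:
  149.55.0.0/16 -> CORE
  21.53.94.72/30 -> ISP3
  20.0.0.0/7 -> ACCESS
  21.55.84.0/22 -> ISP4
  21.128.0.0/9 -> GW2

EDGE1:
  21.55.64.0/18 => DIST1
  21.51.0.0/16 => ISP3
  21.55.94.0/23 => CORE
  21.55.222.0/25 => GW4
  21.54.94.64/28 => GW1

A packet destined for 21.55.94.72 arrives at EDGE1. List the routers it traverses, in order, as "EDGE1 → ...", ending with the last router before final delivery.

EDGE1 → CORE → DIST1 → ACCESS

At EDGE1: longest match for 21.55.94.72 is 21.55.94.0/23 -> CORE
At CORE: longest match for 21.55.94.72 is 21.0.0.0/9 -> DIST1
At DIST1: longest match for 21.55.94.72 is 20.0.0.0/7 -> ACCESS
At ACCESS: longest match for 21.55.94.72 is 21.55.0.0/16 -> local delivery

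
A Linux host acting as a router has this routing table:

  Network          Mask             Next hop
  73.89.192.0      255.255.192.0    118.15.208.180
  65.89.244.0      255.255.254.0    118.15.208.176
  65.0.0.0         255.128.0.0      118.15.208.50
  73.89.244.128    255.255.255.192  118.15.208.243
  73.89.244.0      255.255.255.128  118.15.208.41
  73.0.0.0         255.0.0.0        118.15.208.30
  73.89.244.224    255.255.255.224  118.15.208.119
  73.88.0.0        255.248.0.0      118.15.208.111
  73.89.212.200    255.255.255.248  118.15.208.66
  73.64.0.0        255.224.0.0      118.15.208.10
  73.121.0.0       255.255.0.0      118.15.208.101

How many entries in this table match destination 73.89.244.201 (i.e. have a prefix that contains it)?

4

Prefixes containing 73.89.244.201:
  73.0.0.0/8 (73.0.0.0 - 73.255.255.255)
  73.64.0.0/11 (73.64.0.0 - 73.95.255.255)
  73.88.0.0/13 (73.88.0.0 - 73.95.255.255)
  73.89.192.0/18 (73.89.192.0 - 73.89.255.255)
Total matching entries: 4.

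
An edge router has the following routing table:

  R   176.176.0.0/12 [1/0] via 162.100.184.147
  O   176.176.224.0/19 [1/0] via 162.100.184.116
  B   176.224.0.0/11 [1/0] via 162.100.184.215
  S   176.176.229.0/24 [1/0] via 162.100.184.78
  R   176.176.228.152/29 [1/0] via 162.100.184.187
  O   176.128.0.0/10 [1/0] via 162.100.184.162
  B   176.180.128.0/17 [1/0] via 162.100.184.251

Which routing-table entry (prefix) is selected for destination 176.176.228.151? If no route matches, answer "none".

Entries matching 176.176.228.151:
  176.128.0.0/10 (176.128.0.0 - 176.191.255.255)
  176.176.0.0/12 (176.176.0.0 - 176.191.255.255)
  176.176.224.0/19 (176.176.224.0 - 176.176.255.255)
Most specific is 176.176.224.0/19.

176.176.224.0/19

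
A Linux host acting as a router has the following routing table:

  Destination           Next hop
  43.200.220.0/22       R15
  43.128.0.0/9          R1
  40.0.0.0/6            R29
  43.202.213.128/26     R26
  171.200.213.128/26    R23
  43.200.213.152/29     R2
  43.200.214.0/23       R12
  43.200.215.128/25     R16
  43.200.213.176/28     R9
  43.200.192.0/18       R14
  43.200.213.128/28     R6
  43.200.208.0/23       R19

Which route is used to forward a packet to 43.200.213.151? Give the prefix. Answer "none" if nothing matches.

43.200.192.0/18

Entries matching 43.200.213.151:
  40.0.0.0/6 (40.0.0.0 - 43.255.255.255)
  43.128.0.0/9 (43.128.0.0 - 43.255.255.255)
  43.200.192.0/18 (43.200.192.0 - 43.200.255.255)
Most specific is 43.200.192.0/18.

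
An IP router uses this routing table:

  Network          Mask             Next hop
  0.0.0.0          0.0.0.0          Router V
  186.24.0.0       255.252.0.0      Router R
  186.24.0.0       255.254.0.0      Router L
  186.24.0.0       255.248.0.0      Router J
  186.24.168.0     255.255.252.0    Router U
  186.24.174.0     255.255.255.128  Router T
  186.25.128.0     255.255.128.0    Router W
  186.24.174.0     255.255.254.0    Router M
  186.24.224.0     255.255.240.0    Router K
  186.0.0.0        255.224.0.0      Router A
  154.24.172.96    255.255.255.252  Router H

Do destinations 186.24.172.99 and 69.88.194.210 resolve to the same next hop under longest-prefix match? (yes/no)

186.24.172.99: longest match 186.24.0.0/15 -> Router L
69.88.194.210: longest match 0.0.0.0/0 -> Router V

no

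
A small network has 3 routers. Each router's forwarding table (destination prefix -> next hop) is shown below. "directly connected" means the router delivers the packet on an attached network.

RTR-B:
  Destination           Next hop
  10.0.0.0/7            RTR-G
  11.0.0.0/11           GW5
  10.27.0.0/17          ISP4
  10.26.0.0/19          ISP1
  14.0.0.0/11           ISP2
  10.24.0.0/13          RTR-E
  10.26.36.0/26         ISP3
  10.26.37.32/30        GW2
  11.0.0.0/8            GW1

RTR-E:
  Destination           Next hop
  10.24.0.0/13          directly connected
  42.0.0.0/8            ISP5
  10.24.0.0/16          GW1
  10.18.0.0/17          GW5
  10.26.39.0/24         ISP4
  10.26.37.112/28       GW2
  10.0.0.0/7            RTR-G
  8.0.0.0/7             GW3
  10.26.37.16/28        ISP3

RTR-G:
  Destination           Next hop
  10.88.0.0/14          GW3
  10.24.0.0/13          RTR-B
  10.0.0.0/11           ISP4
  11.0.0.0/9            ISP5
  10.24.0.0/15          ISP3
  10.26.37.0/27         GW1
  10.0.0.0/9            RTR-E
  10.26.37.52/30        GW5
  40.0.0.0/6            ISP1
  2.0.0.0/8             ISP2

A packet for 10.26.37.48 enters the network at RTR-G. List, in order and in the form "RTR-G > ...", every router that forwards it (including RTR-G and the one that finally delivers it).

RTR-G > RTR-B > RTR-E

At RTR-G: longest match for 10.26.37.48 is 10.24.0.0/13 -> RTR-B
At RTR-B: longest match for 10.26.37.48 is 10.24.0.0/13 -> RTR-E
At RTR-E: longest match for 10.26.37.48 is 10.24.0.0/13 -> directly connected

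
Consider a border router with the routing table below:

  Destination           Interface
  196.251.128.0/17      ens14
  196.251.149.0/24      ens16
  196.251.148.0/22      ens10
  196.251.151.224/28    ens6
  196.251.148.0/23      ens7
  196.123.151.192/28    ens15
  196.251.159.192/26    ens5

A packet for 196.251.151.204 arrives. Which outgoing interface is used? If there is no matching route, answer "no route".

Routes whose prefix contains 196.251.151.204:
  196.251.128.0/17 (196.251.128.0 - 196.251.255.255) -> ens14
  196.251.148.0/22 (196.251.148.0 - 196.251.151.255) -> ens10
More-specific entries that do NOT match:
  196.251.151.224/28 (196.251.151.224 - 196.251.151.239) does not contain 196.251.151.204
  196.123.151.192/28 (196.123.151.192 - 196.123.151.207) does not contain 196.251.151.204
  196.251.159.192/26 (196.251.159.192 - 196.251.159.255) does not contain 196.251.151.204
  196.251.149.0/24 (196.251.149.0 - 196.251.149.255) does not contain 196.251.151.204
  196.251.148.0/23 (196.251.148.0 - 196.251.149.255) does not contain 196.251.151.204
Longest matching prefix is /22 -> interface ens10.

ens10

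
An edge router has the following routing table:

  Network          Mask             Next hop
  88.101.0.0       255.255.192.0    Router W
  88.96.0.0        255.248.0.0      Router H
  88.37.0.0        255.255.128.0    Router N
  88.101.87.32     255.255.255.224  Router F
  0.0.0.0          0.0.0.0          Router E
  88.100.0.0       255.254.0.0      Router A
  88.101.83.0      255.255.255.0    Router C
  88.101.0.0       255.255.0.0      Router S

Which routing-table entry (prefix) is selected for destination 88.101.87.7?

88.101.0.0/16

Entries matching 88.101.87.7:
  0.0.0.0/0 (default, matches everything)
  88.96.0.0/13 (88.96.0.0 - 88.103.255.255)
  88.100.0.0/15 (88.100.0.0 - 88.101.255.255)
  88.101.0.0/16 (88.101.0.0 - 88.101.255.255)
Most specific is 88.101.0.0/16.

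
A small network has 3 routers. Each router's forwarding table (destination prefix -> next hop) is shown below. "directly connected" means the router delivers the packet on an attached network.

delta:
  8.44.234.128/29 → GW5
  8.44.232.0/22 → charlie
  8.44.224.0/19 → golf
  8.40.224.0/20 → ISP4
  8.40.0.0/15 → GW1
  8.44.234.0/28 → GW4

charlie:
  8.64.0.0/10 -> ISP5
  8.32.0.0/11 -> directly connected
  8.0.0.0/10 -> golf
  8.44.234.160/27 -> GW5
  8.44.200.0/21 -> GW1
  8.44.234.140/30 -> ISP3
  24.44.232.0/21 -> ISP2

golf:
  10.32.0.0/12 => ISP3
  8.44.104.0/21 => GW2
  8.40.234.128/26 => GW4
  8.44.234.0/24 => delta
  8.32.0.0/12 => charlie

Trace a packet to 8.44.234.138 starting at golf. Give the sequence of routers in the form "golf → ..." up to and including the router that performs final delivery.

golf → delta → charlie

At golf: longest match for 8.44.234.138 is 8.44.234.0/24 -> delta
At delta: longest match for 8.44.234.138 is 8.44.232.0/22 -> charlie
At charlie: longest match for 8.44.234.138 is 8.32.0.0/11 -> directly connected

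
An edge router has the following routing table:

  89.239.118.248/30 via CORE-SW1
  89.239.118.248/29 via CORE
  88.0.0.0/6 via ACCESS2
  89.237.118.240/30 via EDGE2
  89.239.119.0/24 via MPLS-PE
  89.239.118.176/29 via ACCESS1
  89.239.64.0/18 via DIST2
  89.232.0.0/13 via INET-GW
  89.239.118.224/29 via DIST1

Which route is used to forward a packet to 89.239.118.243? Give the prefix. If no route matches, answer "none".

89.239.64.0/18

Entries matching 89.239.118.243:
  88.0.0.0/6 (88.0.0.0 - 91.255.255.255)
  89.232.0.0/13 (89.232.0.0 - 89.239.255.255)
  89.239.64.0/18 (89.239.64.0 - 89.239.127.255)
Most specific is 89.239.64.0/18.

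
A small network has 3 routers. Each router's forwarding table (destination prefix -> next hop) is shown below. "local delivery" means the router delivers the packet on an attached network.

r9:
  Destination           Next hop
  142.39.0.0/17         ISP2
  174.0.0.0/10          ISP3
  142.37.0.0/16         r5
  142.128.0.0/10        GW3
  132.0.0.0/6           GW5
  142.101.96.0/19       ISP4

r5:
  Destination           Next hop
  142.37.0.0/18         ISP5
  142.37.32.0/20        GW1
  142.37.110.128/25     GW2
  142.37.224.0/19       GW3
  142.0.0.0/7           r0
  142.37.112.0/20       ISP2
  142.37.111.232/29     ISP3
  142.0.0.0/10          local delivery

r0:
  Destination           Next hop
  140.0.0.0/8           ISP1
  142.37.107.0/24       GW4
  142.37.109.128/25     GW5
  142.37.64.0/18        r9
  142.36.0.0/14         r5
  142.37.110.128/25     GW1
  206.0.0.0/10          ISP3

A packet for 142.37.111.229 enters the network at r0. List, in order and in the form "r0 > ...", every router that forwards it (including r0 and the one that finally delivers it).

r0 > r9 > r5

At r0: longest match for 142.37.111.229 is 142.37.64.0/18 -> r9
At r9: longest match for 142.37.111.229 is 142.37.0.0/16 -> r5
At r5: longest match for 142.37.111.229 is 142.0.0.0/10 -> local delivery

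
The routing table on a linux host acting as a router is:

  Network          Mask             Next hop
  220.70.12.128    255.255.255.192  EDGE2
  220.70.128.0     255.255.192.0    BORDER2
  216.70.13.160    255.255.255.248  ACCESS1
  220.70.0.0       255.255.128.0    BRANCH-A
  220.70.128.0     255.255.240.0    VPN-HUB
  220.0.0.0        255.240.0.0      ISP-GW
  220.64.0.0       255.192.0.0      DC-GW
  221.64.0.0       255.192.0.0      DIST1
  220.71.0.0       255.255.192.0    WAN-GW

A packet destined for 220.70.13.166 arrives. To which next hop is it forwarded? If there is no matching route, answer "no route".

BRANCH-A

Routes whose prefix contains 220.70.13.166:
  220.64.0.0/10 (220.64.0.0 - 220.127.255.255) -> DC-GW
  220.70.0.0/17 (220.70.0.0 - 220.70.127.255) -> BRANCH-A
More-specific entries that do NOT match:
  216.70.13.160/29 (216.70.13.160 - 216.70.13.167) does not contain 220.70.13.166
  220.70.12.128/26 (220.70.12.128 - 220.70.12.191) does not contain 220.70.13.166
  220.70.128.0/20 (220.70.128.0 - 220.70.143.255) does not contain 220.70.13.166
  220.70.128.0/18 (220.70.128.0 - 220.70.191.255) does not contain 220.70.13.166
  220.71.0.0/18 (220.71.0.0 - 220.71.63.255) does not contain 220.70.13.166
Longest matching prefix is /17 -> next hop BRANCH-A.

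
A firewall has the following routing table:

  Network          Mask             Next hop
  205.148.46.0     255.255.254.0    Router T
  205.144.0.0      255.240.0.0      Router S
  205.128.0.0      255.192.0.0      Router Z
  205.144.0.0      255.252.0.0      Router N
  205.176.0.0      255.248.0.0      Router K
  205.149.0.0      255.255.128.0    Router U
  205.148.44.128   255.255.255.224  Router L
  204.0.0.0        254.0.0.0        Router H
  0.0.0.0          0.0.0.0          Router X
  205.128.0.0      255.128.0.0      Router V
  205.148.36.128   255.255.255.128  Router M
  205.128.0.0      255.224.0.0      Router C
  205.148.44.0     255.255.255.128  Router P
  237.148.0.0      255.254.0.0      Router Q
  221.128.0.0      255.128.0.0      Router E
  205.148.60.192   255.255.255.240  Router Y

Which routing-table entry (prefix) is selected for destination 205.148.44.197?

205.144.0.0/12

Entries matching 205.148.44.197:
  0.0.0.0/0 (default, matches everything)
  204.0.0.0/7 (204.0.0.0 - 205.255.255.255)
  205.128.0.0/9 (205.128.0.0 - 205.255.255.255)
  205.128.0.0/10 (205.128.0.0 - 205.191.255.255)
  205.128.0.0/11 (205.128.0.0 - 205.159.255.255)
  205.144.0.0/12 (205.144.0.0 - 205.159.255.255)
Most specific is 205.144.0.0/12.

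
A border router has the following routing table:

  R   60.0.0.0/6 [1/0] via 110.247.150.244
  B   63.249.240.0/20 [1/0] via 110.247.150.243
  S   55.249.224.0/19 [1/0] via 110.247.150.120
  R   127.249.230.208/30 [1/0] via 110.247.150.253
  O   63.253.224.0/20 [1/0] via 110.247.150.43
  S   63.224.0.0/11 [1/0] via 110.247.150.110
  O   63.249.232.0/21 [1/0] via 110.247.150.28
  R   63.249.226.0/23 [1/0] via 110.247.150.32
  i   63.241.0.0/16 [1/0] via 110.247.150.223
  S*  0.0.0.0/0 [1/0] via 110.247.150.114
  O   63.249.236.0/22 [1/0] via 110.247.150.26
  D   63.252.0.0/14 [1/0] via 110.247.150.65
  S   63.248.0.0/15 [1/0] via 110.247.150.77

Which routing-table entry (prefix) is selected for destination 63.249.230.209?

Entries matching 63.249.230.209:
  0.0.0.0/0 (default, matches everything)
  60.0.0.0/6 (60.0.0.0 - 63.255.255.255)
  63.224.0.0/11 (63.224.0.0 - 63.255.255.255)
  63.248.0.0/15 (63.248.0.0 - 63.249.255.255)
Most specific is 63.248.0.0/15.

63.248.0.0/15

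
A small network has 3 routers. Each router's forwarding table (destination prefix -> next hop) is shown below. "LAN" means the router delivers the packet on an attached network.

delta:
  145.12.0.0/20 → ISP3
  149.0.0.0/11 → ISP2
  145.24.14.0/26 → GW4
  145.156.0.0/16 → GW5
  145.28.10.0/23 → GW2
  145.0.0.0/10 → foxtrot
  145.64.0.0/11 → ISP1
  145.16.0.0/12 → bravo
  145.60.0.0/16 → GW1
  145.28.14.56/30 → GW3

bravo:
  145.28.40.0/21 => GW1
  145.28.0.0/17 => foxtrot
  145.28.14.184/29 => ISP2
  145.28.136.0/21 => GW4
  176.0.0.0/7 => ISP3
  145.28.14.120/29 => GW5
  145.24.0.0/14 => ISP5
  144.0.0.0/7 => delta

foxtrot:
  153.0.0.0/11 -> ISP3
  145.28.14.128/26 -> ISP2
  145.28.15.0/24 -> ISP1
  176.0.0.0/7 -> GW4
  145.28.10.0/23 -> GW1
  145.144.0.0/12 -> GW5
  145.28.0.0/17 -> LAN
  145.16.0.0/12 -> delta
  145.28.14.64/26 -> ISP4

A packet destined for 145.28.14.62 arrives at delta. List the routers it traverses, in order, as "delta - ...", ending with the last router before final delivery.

delta - bravo - foxtrot

At delta: longest match for 145.28.14.62 is 145.16.0.0/12 -> bravo
At bravo: longest match for 145.28.14.62 is 145.28.0.0/17 -> foxtrot
At foxtrot: longest match for 145.28.14.62 is 145.28.0.0/17 -> LAN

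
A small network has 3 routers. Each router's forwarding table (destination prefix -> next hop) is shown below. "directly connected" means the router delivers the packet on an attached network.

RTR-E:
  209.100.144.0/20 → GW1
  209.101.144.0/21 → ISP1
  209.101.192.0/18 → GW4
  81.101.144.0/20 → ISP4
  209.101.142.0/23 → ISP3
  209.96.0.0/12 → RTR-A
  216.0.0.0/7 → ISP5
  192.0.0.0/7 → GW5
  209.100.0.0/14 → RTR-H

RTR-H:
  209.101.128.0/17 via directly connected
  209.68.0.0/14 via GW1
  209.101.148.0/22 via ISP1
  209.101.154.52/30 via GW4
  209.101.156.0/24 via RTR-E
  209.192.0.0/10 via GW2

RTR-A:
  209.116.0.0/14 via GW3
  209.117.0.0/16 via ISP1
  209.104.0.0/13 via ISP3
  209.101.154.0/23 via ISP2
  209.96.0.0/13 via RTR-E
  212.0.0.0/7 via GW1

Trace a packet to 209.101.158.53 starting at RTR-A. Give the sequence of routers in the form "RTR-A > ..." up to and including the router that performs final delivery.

At RTR-A: longest match for 209.101.158.53 is 209.96.0.0/13 -> RTR-E
At RTR-E: longest match for 209.101.158.53 is 209.100.0.0/14 -> RTR-H
At RTR-H: longest match for 209.101.158.53 is 209.101.128.0/17 -> directly connected

RTR-A > RTR-E > RTR-H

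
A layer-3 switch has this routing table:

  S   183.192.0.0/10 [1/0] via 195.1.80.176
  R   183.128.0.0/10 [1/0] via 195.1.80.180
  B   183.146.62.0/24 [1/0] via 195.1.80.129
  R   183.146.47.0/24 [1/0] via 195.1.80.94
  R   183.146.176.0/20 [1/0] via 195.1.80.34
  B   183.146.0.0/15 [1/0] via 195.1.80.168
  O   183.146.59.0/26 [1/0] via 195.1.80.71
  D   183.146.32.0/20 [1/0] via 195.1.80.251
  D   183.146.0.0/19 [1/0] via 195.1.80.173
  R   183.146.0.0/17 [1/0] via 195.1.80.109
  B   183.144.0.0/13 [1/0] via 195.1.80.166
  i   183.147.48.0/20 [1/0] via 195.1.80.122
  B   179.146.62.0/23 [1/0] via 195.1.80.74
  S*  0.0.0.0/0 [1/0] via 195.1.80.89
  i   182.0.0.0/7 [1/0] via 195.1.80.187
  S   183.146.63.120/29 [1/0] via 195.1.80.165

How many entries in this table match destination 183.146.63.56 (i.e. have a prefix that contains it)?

Prefixes containing 183.146.63.56:
  0.0.0.0/0 (default, matches everything)
  182.0.0.0/7 (182.0.0.0 - 183.255.255.255)
  183.128.0.0/10 (183.128.0.0 - 183.191.255.255)
  183.144.0.0/13 (183.144.0.0 - 183.151.255.255)
  183.146.0.0/15 (183.146.0.0 - 183.147.255.255)
  183.146.0.0/17 (183.146.0.0 - 183.146.127.255)
Total matching entries: 6.

6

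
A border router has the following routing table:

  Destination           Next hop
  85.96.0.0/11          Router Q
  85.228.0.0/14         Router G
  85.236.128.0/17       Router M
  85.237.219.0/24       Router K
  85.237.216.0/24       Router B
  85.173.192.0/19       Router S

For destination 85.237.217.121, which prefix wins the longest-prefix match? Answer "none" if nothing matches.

85.237.217.121 is outside every listed prefix and there is no default route.

none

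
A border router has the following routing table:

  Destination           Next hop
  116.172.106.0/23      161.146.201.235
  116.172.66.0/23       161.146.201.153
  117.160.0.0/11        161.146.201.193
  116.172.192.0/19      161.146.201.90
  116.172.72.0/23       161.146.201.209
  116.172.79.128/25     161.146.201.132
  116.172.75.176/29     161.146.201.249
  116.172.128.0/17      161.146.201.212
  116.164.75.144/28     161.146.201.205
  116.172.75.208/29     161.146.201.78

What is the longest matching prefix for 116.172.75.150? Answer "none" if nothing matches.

none

116.172.75.150 is outside every listed prefix and there is no default route.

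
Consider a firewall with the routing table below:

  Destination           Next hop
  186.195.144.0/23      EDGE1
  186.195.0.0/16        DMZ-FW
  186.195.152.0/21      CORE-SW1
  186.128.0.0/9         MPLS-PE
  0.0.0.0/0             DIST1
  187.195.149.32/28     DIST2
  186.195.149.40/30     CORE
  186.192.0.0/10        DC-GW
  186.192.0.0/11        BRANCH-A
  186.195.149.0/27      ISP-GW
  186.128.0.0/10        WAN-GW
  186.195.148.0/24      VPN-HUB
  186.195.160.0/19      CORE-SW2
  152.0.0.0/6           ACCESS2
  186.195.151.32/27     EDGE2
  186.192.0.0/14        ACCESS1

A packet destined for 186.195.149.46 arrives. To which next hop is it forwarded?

DMZ-FW

Routes whose prefix contains 186.195.149.46:
  0.0.0.0/0 (default, matches everything) -> DIST1
  186.128.0.0/9 (186.128.0.0 - 186.255.255.255) -> MPLS-PE
  186.192.0.0/10 (186.192.0.0 - 186.255.255.255) -> DC-GW
  186.192.0.0/11 (186.192.0.0 - 186.223.255.255) -> BRANCH-A
  186.192.0.0/14 (186.192.0.0 - 186.195.255.255) -> ACCESS1
  186.195.0.0/16 (186.195.0.0 - 186.195.255.255) -> DMZ-FW
More-specific entries that do NOT match:
  186.195.149.40/30 (186.195.149.40 - 186.195.149.43) does not contain 186.195.149.46
  187.195.149.32/28 (187.195.149.32 - 187.195.149.47) does not contain 186.195.149.46
  186.195.149.0/27 (186.195.149.0 - 186.195.149.31) does not contain 186.195.149.46
  186.195.151.32/27 (186.195.151.32 - 186.195.151.63) does not contain 186.195.149.46
  186.195.148.0/24 (186.195.148.0 - 186.195.148.255) does not contain 186.195.149.46
  186.195.144.0/23 (186.195.144.0 - 186.195.145.255) does not contain 186.195.149.46
  186.195.152.0/21 (186.195.152.0 - 186.195.159.255) does not contain 186.195.149.46
  186.195.160.0/19 (186.195.160.0 - 186.195.191.255) does not contain 186.195.149.46
Longest matching prefix is /16 -> next hop DMZ-FW.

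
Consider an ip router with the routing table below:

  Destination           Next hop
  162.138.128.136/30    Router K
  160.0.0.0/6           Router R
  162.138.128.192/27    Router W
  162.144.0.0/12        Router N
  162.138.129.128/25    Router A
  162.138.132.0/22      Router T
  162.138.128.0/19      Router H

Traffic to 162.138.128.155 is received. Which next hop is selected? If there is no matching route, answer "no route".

Routes whose prefix contains 162.138.128.155:
  160.0.0.0/6 (160.0.0.0 - 163.255.255.255) -> Router R
  162.138.128.0/19 (162.138.128.0 - 162.138.159.255) -> Router H
More-specific entries that do NOT match:
  162.138.128.136/30 (162.138.128.136 - 162.138.128.139) does not contain 162.138.128.155
  162.138.128.192/27 (162.138.128.192 - 162.138.128.223) does not contain 162.138.128.155
  162.138.129.128/25 (162.138.129.128 - 162.138.129.255) does not contain 162.138.128.155
  162.138.132.0/22 (162.138.132.0 - 162.138.135.255) does not contain 162.138.128.155
Longest matching prefix is /19 -> next hop Router H.

Router H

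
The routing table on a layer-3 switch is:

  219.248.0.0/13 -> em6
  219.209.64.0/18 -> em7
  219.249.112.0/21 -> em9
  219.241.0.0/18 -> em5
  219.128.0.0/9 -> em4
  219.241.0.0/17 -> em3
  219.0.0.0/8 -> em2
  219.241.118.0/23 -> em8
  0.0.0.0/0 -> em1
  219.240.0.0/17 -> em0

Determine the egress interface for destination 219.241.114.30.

Routes whose prefix contains 219.241.114.30:
  0.0.0.0/0 (default, matches everything) -> em1
  219.0.0.0/8 (219.0.0.0 - 219.255.255.255) -> em2
  219.128.0.0/9 (219.128.0.0 - 219.255.255.255) -> em4
  219.241.0.0/17 (219.241.0.0 - 219.241.127.255) -> em3
More-specific entries that do NOT match:
  219.241.118.0/23 (219.241.118.0 - 219.241.119.255) does not contain 219.241.114.30
  219.249.112.0/21 (219.249.112.0 - 219.249.119.255) does not contain 219.241.114.30
  219.209.64.0/18 (219.209.64.0 - 219.209.127.255) does not contain 219.241.114.30
  219.241.0.0/18 (219.241.0.0 - 219.241.63.255) does not contain 219.241.114.30
Longest matching prefix is /17 -> interface em3.

em3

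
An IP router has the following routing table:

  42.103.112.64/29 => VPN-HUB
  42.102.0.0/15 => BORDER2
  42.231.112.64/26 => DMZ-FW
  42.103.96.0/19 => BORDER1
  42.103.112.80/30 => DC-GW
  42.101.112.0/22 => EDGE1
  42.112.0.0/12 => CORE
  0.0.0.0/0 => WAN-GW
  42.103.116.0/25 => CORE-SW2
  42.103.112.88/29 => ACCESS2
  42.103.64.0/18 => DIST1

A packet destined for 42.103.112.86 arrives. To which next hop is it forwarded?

Routes whose prefix contains 42.103.112.86:
  0.0.0.0/0 (default, matches everything) -> WAN-GW
  42.102.0.0/15 (42.102.0.0 - 42.103.255.255) -> BORDER2
  42.103.64.0/18 (42.103.64.0 - 42.103.127.255) -> DIST1
  42.103.96.0/19 (42.103.96.0 - 42.103.127.255) -> BORDER1
More-specific entries that do NOT match:
  42.103.112.80/30 (42.103.112.80 - 42.103.112.83) does not contain 42.103.112.86
  42.103.112.64/29 (42.103.112.64 - 42.103.112.71) does not contain 42.103.112.86
  42.103.112.88/29 (42.103.112.88 - 42.103.112.95) does not contain 42.103.112.86
  42.231.112.64/26 (42.231.112.64 - 42.231.112.127) does not contain 42.103.112.86
  42.103.116.0/25 (42.103.116.0 - 42.103.116.127) does not contain 42.103.112.86
  42.101.112.0/22 (42.101.112.0 - 42.101.115.255) does not contain 42.103.112.86
Longest matching prefix is /19 -> next hop BORDER1.

BORDER1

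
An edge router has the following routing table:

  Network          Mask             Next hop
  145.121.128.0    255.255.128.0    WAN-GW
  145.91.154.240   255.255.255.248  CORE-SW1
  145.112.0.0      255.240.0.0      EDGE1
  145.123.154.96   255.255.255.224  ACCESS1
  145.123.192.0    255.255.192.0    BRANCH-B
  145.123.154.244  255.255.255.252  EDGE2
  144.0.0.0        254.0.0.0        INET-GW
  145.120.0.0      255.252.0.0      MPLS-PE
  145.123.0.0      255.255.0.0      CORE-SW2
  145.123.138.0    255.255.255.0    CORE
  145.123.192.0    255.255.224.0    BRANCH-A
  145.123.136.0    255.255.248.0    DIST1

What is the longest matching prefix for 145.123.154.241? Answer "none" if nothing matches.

145.123.0.0/16

Entries matching 145.123.154.241:
  144.0.0.0/7 (144.0.0.0 - 145.255.255.255)
  145.112.0.0/12 (145.112.0.0 - 145.127.255.255)
  145.120.0.0/14 (145.120.0.0 - 145.123.255.255)
  145.123.0.0/16 (145.123.0.0 - 145.123.255.255)
Most specific is 145.123.0.0/16.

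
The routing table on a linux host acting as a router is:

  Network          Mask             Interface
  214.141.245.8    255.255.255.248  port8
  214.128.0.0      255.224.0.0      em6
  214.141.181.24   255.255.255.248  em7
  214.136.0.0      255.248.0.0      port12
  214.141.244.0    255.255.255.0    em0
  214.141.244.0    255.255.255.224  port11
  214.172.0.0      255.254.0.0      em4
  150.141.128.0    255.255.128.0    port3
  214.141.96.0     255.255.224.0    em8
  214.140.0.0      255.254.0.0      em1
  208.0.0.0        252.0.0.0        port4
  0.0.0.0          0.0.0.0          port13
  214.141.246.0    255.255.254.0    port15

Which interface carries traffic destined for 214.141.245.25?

Routes whose prefix contains 214.141.245.25:
  0.0.0.0/0 (default, matches everything) -> port13
  214.128.0.0/11 (214.128.0.0 - 214.159.255.255) -> em6
  214.136.0.0/13 (214.136.0.0 - 214.143.255.255) -> port12
  214.140.0.0/15 (214.140.0.0 - 214.141.255.255) -> em1
More-specific entries that do NOT match:
  214.141.245.8/29 (214.141.245.8 - 214.141.245.15) does not contain 214.141.245.25
  214.141.181.24/29 (214.141.181.24 - 214.141.181.31) does not contain 214.141.245.25
  214.141.244.0/27 (214.141.244.0 - 214.141.244.31) does not contain 214.141.245.25
  214.141.244.0/24 (214.141.244.0 - 214.141.244.255) does not contain 214.141.245.25
  214.141.246.0/23 (214.141.246.0 - 214.141.247.255) does not contain 214.141.245.25
  214.141.96.0/19 (214.141.96.0 - 214.141.127.255) does not contain 214.141.245.25
  150.141.128.0/17 (150.141.128.0 - 150.141.255.255) does not contain 214.141.245.25
Longest matching prefix is /15 -> interface em1.

em1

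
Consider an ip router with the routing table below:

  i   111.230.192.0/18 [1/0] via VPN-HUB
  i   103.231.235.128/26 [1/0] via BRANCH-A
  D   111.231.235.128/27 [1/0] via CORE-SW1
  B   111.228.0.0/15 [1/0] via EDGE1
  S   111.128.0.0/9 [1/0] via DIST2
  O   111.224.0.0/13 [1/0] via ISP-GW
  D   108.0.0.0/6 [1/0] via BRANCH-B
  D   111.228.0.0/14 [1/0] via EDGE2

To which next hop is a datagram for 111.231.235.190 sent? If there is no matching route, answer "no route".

EDGE2

Routes whose prefix contains 111.231.235.190:
  108.0.0.0/6 (108.0.0.0 - 111.255.255.255) -> BRANCH-B
  111.128.0.0/9 (111.128.0.0 - 111.255.255.255) -> DIST2
  111.224.0.0/13 (111.224.0.0 - 111.231.255.255) -> ISP-GW
  111.228.0.0/14 (111.228.0.0 - 111.231.255.255) -> EDGE2
More-specific entries that do NOT match:
  111.231.235.128/27 (111.231.235.128 - 111.231.235.159) does not contain 111.231.235.190
  103.231.235.128/26 (103.231.235.128 - 103.231.235.191) does not contain 111.231.235.190
  111.230.192.0/18 (111.230.192.0 - 111.230.255.255) does not contain 111.231.235.190
  111.228.0.0/15 (111.228.0.0 - 111.229.255.255) does not contain 111.231.235.190
Longest matching prefix is /14 -> next hop EDGE2.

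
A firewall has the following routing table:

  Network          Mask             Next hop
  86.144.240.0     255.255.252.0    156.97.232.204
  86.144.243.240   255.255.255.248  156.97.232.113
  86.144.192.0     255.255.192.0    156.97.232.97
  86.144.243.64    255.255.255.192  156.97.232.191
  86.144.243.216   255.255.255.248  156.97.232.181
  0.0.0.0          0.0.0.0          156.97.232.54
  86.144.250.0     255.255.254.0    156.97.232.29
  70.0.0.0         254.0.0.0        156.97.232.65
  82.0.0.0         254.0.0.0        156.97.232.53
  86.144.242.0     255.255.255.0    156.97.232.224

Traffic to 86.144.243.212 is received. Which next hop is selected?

Routes whose prefix contains 86.144.243.212:
  0.0.0.0/0 (default, matches everything) -> 156.97.232.54
  86.144.192.0/18 (86.144.192.0 - 86.144.255.255) -> 156.97.232.97
  86.144.240.0/22 (86.144.240.0 - 86.144.243.255) -> 156.97.232.204
More-specific entries that do NOT match:
  86.144.243.240/29 (86.144.243.240 - 86.144.243.247) does not contain 86.144.243.212
  86.144.243.216/29 (86.144.243.216 - 86.144.243.223) does not contain 86.144.243.212
  86.144.243.64/26 (86.144.243.64 - 86.144.243.127) does not contain 86.144.243.212
  86.144.242.0/24 (86.144.242.0 - 86.144.242.255) does not contain 86.144.243.212
  86.144.250.0/23 (86.144.250.0 - 86.144.251.255) does not contain 86.144.243.212
Longest matching prefix is /22 -> next hop 156.97.232.204.

156.97.232.204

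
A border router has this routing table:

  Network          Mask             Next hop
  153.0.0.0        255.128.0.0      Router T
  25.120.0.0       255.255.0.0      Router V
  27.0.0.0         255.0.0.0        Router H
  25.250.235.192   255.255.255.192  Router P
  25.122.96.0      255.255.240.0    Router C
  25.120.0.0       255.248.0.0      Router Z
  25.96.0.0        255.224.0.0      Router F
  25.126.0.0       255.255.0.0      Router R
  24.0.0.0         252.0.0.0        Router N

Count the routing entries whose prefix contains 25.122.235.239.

3

Prefixes containing 25.122.235.239:
  24.0.0.0/6 (24.0.0.0 - 27.255.255.255)
  25.96.0.0/11 (25.96.0.0 - 25.127.255.255)
  25.120.0.0/13 (25.120.0.0 - 25.127.255.255)
Total matching entries: 3.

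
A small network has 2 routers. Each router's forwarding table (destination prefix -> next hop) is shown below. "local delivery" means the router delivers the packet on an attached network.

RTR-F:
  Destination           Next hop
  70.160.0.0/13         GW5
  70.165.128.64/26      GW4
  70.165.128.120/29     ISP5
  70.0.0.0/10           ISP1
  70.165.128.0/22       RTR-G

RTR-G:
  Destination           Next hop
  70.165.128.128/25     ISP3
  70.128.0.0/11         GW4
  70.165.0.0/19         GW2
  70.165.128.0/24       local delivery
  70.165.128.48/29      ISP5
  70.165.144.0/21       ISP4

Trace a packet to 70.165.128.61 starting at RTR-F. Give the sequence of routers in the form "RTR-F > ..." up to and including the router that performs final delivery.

RTR-F > RTR-G

At RTR-F: longest match for 70.165.128.61 is 70.165.128.0/22 -> RTR-G
At RTR-G: longest match for 70.165.128.61 is 70.165.128.0/24 -> local delivery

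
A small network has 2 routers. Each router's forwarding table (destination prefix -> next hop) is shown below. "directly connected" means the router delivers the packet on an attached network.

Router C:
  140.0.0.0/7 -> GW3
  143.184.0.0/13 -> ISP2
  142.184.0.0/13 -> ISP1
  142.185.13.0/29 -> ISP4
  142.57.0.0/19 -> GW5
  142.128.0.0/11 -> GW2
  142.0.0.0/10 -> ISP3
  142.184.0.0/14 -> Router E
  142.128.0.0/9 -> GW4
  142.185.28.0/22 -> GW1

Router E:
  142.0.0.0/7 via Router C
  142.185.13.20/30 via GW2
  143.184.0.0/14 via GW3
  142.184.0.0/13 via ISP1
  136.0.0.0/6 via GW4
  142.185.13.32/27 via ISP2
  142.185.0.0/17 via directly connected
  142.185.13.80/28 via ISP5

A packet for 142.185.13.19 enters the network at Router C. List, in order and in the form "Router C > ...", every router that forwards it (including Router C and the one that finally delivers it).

At Router C: longest match for 142.185.13.19 is 142.184.0.0/14 -> Router E
At Router E: longest match for 142.185.13.19 is 142.185.0.0/17 -> directly connected

Router C > Router E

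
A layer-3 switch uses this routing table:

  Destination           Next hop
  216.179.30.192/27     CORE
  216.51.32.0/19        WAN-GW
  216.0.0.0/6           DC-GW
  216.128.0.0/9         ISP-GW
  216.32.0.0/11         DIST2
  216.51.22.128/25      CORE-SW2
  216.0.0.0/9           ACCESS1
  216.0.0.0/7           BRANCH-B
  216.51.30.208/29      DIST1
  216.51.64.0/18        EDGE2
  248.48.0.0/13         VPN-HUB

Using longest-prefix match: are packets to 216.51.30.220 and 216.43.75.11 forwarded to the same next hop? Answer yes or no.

yes

216.51.30.220: longest match 216.32.0.0/11 -> DIST2
216.43.75.11: longest match 216.32.0.0/11 -> DIST2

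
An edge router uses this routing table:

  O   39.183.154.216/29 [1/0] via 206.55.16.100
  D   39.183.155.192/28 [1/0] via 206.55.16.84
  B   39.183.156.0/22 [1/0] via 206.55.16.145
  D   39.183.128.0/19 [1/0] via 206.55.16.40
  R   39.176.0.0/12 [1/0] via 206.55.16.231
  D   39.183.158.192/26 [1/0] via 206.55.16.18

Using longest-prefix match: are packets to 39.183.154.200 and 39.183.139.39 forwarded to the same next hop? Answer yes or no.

yes

39.183.154.200: longest match 39.183.128.0/19 -> 206.55.16.40
39.183.139.39: longest match 39.183.128.0/19 -> 206.55.16.40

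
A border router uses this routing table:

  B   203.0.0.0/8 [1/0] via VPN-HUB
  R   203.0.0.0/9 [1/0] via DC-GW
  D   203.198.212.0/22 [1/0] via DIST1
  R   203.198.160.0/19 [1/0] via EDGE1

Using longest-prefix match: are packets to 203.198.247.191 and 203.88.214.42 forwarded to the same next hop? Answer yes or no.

203.198.247.191: longest match 203.0.0.0/8 -> VPN-HUB
203.88.214.42: longest match 203.0.0.0/9 -> DC-GW

no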